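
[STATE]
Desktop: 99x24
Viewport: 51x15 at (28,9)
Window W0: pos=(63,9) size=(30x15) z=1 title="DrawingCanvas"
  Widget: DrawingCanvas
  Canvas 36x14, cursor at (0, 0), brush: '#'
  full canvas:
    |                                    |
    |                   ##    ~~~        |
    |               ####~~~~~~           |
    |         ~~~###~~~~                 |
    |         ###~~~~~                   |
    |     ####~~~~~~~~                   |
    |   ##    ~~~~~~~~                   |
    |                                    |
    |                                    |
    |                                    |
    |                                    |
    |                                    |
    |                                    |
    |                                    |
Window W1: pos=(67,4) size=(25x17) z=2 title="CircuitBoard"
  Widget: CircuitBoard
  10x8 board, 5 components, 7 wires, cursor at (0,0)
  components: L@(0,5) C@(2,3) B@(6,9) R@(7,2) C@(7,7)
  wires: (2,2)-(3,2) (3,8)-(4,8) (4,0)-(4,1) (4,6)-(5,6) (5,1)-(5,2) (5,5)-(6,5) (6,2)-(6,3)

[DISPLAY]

                                   ┏━━━┃           
                                   ┃ Dr┃1          
                                   ┠───┃           
                                   ┃+  ┃2          
                                   ┃   ┃           
                                   ┃   ┃3          
                                   ┃   ┃           
                                   ┃   ┃4   · ─ ·  
                                   ┃   ┃           
                                   ┃   ┃5       · ─
                                   ┃   ┃           
                                   ┃   ┗━━━━━━━━━━━
                                   ┃               
                                   ┃               
                                   ┗━━━━━━━━━━━━━━━


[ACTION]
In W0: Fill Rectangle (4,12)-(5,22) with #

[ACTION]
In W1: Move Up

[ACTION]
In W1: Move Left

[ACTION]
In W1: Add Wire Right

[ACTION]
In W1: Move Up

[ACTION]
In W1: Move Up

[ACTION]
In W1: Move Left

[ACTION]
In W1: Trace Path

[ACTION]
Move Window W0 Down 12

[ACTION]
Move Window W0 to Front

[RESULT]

                                   ┏━━━━━━━━━━━━━━━
                                   ┃ DrawingCanvas 
                                   ┠───────────────
                                   ┃+              
                                   ┃               
                                   ┃               
                                   ┃         ~~~###
                                   ┃         ######
                                   ┃     ####~~~###
                                   ┃   ##    ~~~~~~
                                   ┃               
                                   ┃               
                                   ┃               
                                   ┃               
                                   ┗━━━━━━━━━━━━━━━


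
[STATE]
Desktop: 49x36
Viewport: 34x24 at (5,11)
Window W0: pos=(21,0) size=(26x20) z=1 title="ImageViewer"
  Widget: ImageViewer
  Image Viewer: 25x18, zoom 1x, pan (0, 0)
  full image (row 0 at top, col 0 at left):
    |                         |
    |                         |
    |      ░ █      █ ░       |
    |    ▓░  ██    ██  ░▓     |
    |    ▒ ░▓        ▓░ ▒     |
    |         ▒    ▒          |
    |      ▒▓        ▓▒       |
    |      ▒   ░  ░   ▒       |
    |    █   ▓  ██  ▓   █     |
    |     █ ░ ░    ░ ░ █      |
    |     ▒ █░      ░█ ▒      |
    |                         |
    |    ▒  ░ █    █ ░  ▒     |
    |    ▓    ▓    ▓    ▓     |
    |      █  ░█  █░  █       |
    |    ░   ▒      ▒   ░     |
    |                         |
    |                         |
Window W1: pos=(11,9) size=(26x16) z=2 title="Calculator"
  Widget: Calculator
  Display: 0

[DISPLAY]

      ┠────────────────────────┨▓ 
      ┃                       0┃ ░
      ┃┌───┬───┬───┬───┐       ┃░█
      ┃│ 7 │ 8 │ 9 │ ÷ │       ┃  
      ┃├───┼───┼───┼───┤       ┃ ░
      ┃│ 4 │ 5 │ 6 │ × │       ┃  
      ┃├───┼───┼───┼───┤       ┃  
      ┃│ 1 │ 2 │ 3 │ - │       ┃▒ 
      ┃├───┼───┼───┼───┤       ┃━━
      ┃│ 0 │ . │ = │ + │       ┃  
      ┃├───┼───┼───┼───┤       ┃  
      ┃│ C │ MC│ MR│ M+│       ┃  
      ┃└───┴───┴───┴───┘       ┃  
      ┗━━━━━━━━━━━━━━━━━━━━━━━━┛  
                                  
                                  
                                  
                                  
                                  
                                  
                                  
                                  
                                  
                                  


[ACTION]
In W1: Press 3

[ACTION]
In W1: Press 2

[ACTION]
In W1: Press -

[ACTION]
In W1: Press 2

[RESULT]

      ┠────────────────────────┨▓ 
      ┃                       2┃ ░
      ┃┌───┬───┬───┬───┐       ┃░█
      ┃│ 7 │ 8 │ 9 │ ÷ │       ┃  
      ┃├───┼───┼───┼───┤       ┃ ░
      ┃│ 4 │ 5 │ 6 │ × │       ┃  
      ┃├───┼───┼───┼───┤       ┃  
      ┃│ 1 │ 2 │ 3 │ - │       ┃▒ 
      ┃├───┼───┼───┼───┤       ┃━━
      ┃│ 0 │ . │ = │ + │       ┃  
      ┃├───┼───┼───┼───┤       ┃  
      ┃│ C │ MC│ MR│ M+│       ┃  
      ┃└───┴───┴───┴───┘       ┃  
      ┗━━━━━━━━━━━━━━━━━━━━━━━━┛  
                                  
                                  
                                  
                                  
                                  
                                  
                                  
                                  
                                  
                                  


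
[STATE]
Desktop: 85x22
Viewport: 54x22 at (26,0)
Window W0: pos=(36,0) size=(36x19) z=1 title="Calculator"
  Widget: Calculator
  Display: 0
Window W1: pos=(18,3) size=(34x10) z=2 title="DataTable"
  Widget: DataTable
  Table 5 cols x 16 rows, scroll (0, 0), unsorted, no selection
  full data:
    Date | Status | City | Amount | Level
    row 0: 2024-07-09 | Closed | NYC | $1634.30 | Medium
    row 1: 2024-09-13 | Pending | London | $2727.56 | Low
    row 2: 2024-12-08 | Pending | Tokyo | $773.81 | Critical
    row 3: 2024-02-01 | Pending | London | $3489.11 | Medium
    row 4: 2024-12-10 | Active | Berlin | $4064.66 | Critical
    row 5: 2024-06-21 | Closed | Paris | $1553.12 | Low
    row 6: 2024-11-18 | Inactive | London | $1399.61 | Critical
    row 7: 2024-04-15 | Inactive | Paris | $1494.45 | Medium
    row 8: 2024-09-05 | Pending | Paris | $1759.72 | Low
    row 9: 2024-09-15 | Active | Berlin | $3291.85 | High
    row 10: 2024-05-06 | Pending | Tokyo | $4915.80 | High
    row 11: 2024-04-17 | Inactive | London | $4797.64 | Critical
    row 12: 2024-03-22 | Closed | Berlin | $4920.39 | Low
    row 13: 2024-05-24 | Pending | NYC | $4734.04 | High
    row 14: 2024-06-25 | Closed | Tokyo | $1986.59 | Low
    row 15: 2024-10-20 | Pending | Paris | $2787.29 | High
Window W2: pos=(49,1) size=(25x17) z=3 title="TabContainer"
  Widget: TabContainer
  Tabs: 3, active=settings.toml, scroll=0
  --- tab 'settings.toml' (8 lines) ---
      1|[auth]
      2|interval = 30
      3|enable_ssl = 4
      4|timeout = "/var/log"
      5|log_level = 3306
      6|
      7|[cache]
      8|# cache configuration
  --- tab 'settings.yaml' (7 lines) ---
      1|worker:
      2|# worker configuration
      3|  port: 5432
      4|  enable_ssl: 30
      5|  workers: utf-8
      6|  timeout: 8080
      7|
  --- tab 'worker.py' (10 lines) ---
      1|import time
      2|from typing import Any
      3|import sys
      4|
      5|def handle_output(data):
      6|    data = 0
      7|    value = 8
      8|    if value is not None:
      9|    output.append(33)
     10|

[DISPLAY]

          ┏━━━━━━━━━━━━━━━━━━━━━━━━━━━━━━━━━━┓        
          ┃ Calculator ┏━━━━━━━━━━━━━━━━━━━━━━━┓      
          ┠────────────┃ TabContainer          ┃      
━━━━━━━━━━━━━━━━━━━━━━━┠───────────────────────┨      
ble                    ┃[settings.toml]│ settin┃      
───────────────────────┃───────────────────────┃      
   │Status  │City  │Amo┃[auth]                 ┃      
───┼────────┼──────┼───┃interval = 30          ┃      
-09│Closed  │NYC   │$16┃enable_ssl = 4         ┃      
-13│Pending │London│$27┃timeout = "/var/log"   ┃      
-08│Pending │Tokyo │$77┃log_level = 3306       ┃      
-01│Pending │London│$34┃                       ┃      
━━━━━━━━━━━━━━━━━━━━━━━┃[cache]                ┃      
          ┃│ C │ MC│ MR┃# cache configuration  ┃      
          ┃└───┴───┴───┃                       ┃      
          ┃            ┃                       ┃      
          ┃            ┃                       ┃      
          ┃            ┗━━━━━━━━━━━━━━━━━━━━━━━┛      
          ┗━━━━━━━━━━━━━━━━━━━━━━━━━━━━━━━━━━┛        
                                                      
                                                      
                                                      


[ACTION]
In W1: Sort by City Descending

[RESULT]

          ┏━━━━━━━━━━━━━━━━━━━━━━━━━━━━━━━━━━┓        
          ┃ Calculator ┏━━━━━━━━━━━━━━━━━━━━━━━┓      
          ┠────────────┃ TabContainer          ┃      
━━━━━━━━━━━━━━━━━━━━━━━┠───────────────────────┨      
ble                    ┃[settings.toml]│ settin┃      
───────────────────────┃───────────────────────┃      
   │Status  │City ▼│Amo┃[auth]                 ┃      
───┼────────┼──────┼───┃interval = 30          ┃      
-08│Pending │Tokyo │$77┃enable_ssl = 4         ┃      
-06│Pending │Tokyo │$49┃timeout = "/var/log"   ┃      
-25│Closed  │Tokyo │$19┃log_level = 3306       ┃      
-21│Closed  │Paris │$15┃                       ┃      
━━━━━━━━━━━━━━━━━━━━━━━┃[cache]                ┃      
          ┃│ C │ MC│ MR┃# cache configuration  ┃      
          ┃└───┴───┴───┃                       ┃      
          ┃            ┃                       ┃      
          ┃            ┃                       ┃      
          ┃            ┗━━━━━━━━━━━━━━━━━━━━━━━┛      
          ┗━━━━━━━━━━━━━━━━━━━━━━━━━━━━━━━━━━┛        
                                                      
                                                      
                                                      


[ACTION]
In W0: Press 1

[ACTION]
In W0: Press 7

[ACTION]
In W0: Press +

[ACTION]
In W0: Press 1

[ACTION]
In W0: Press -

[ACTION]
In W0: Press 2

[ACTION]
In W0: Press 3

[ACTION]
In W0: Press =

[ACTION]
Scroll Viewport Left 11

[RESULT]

                     ┏━━━━━━━━━━━━━━━━━━━━━━━━━━━━━━━━
                     ┃ Calculator ┏━━━━━━━━━━━━━━━━━━━
                     ┠────────────┃ TabContainer      
   ┏━━━━━━━━━━━━━━━━━━━━━━━━━━━━━━┠───────────────────
   ┃ DataTable                    ┃[settings.toml]│ se
   ┠──────────────────────────────┃───────────────────
   ┃Date      │Status  │City ▼│Amo┃[auth]             
   ┃──────────┼────────┼──────┼───┃interval = 30      
   ┃2024-12-08│Pending │Tokyo │$77┃enable_ssl = 4     
   ┃2024-05-06│Pending │Tokyo │$49┃timeout = "/var/log
   ┃2024-06-25│Closed  │Tokyo │$19┃log_level = 3306   
   ┃2024-06-21│Closed  │Paris │$15┃                   
   ┗━━━━━━━━━━━━━━━━━━━━━━━━━━━━━━┃[cache]            
                     ┃│ C │ MC│ MR┃# cache configurati
                     ┃└───┴───┴───┃                   
                     ┃            ┃                   
                     ┃            ┃                   
                     ┃            ┗━━━━━━━━━━━━━━━━━━━
                     ┗━━━━━━━━━━━━━━━━━━━━━━━━━━━━━━━━
                                                      
                                                      
                                                      


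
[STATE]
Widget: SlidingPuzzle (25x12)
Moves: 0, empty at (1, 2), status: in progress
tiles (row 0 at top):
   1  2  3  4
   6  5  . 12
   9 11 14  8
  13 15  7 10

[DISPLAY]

┌────┬────┬────┬────┐    
│  1 │  2 │  3 │  4 │    
├────┼────┼────┼────┤    
│  6 │  5 │    │ 12 │    
├────┼────┼────┼────┤    
│  9 │ 11 │ 14 │  8 │    
├────┼────┼────┼────┤    
│ 13 │ 15 │  7 │ 10 │    
└────┴────┴────┴────┘    
Moves: 0                 
                         
                         


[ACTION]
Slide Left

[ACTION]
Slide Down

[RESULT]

┌────┬────┬────┬────┐    
│  1 │  2 │  3 │    │    
├────┼────┼────┼────┤    
│  6 │  5 │ 12 │  4 │    
├────┼────┼────┼────┤    
│  9 │ 11 │ 14 │  8 │    
├────┼────┼────┼────┤    
│ 13 │ 15 │  7 │ 10 │    
└────┴────┴────┴────┘    
Moves: 2                 
                         
                         


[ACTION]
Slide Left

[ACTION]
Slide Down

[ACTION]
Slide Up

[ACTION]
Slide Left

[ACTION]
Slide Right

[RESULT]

┌────┬────┬────┬────┐    
│  1 │  2 │  3 │  4 │    
├────┼────┼────┼────┤    
│  6 │  5 │    │ 12 │    
├────┼────┼────┼────┤    
│  9 │ 11 │ 14 │  8 │    
├────┼────┼────┼────┤    
│ 13 │ 15 │  7 │ 10 │    
└────┴────┴────┴────┘    
Moves: 4                 
                         
                         


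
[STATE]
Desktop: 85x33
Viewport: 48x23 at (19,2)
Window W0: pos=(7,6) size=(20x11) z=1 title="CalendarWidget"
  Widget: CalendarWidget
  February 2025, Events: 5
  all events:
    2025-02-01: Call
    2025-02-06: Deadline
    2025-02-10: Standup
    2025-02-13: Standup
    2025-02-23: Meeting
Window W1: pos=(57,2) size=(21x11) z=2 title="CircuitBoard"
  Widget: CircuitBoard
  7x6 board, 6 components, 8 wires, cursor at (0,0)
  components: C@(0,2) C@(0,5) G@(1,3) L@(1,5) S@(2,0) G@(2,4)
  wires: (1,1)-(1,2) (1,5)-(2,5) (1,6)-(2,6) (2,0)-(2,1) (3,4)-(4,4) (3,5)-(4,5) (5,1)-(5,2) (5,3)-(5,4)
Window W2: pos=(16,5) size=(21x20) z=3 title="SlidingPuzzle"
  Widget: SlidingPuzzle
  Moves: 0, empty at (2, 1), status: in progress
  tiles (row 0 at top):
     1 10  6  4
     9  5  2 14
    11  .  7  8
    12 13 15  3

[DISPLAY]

                                      ┏━━━━━━━━━
                                      ┃ CircuitB
                                      ┠─────────
━━━━━━━━━━━━━━━━━┓                    ┃   0 1 2 
lidingPuzzle     ┃                    ┃0  [.]   
─────────────────┨                    ┃         
───┬────┬────┬───┃                    ┃1       ·
 1 │ 10 │  6 │  4┃                    ┃         
───┼────┼────┼───┃                    ┃2   S ─ ·
 9 │  5 │  2 │ 14┃                    ┃         
───┼────┼────┼───┃                    ┗━━━━━━━━━
11 │    │  7 │  8┃                              
───┼────┼────┼───┃                              
12 │ 13 │ 15 │  3┃                              
───┴────┴────┴───┃                              
ves: 0           ┃                              
                 ┃                              
                 ┃                              
                 ┃                              
                 ┃                              
                 ┃                              
                 ┃                              
━━━━━━━━━━━━━━━━━┛                              


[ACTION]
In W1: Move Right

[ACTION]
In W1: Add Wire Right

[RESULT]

                                      ┏━━━━━━━━━
                                      ┃ CircuitB
                                      ┠─────────
━━━━━━━━━━━━━━━━━┓                    ┃   0 1 2 
lidingPuzzle     ┃                    ┃0      [.
─────────────────┨                    ┃         
───┬────┬────┬───┃                    ┃1       ·
 1 │ 10 │  6 │  4┃                    ┃         
───┼────┼────┼───┃                    ┃2   S ─ ·
 9 │  5 │  2 │ 14┃                    ┃         
───┼────┼────┼───┃                    ┗━━━━━━━━━
11 │    │  7 │  8┃                              
───┼────┼────┼───┃                              
12 │ 13 │ 15 │  3┃                              
───┴────┴────┴───┃                              
ves: 0           ┃                              
                 ┃                              
                 ┃                              
                 ┃                              
                 ┃                              
                 ┃                              
                 ┃                              
━━━━━━━━━━━━━━━━━┛                              


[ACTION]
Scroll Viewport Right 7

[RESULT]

                               ┏━━━━━━━━━━━━━━━━
                               ┃ CircuitBoard   
                               ┠────────────────
━━━━━━━━━━┓                    ┃   0 1 2 3 4 5 6
uzzle     ┃                    ┃0      [.]─ C   
──────────┨                    ┃                
─┬────┬───┃                    ┃1       · ─ ·   
 │  6 │  4┃                    ┃                
─┼────┼───┃                    ┃2   S ─ ·       
 │  2 │ 14┃                    ┃                
─┼────┼───┃                    ┗━━━━━━━━━━━━━━━━
 │  7 │  8┃                                     
─┼────┼───┃                                     
 │ 15 │  3┃                                     
─┴────┴───┃                                     
          ┃                                     
          ┃                                     
          ┃                                     
          ┃                                     
          ┃                                     
          ┃                                     
          ┃                                     
━━━━━━━━━━┛                                     


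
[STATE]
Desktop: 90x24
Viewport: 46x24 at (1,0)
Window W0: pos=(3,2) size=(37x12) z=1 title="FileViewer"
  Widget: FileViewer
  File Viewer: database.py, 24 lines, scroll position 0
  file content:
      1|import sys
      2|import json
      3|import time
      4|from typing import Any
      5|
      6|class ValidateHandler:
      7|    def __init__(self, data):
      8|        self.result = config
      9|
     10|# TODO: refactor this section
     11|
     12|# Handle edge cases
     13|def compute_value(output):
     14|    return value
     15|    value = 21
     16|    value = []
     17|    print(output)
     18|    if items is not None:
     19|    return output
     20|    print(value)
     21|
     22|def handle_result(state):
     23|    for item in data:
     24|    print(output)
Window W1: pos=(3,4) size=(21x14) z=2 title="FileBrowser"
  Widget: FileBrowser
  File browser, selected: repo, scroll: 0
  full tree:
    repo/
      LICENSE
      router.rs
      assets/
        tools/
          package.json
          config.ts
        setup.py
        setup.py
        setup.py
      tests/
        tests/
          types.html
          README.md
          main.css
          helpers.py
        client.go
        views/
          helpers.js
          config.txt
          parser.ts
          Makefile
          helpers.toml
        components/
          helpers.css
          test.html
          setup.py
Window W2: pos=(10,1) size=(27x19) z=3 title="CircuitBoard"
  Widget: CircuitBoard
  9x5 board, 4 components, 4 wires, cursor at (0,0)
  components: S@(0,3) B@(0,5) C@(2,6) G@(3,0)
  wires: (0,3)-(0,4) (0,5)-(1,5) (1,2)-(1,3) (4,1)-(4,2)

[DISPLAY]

                                              
         ┏━━━━━━━━━━━━━━━━━━━━━━━━━┓          
  ┏━━━━━━┃ CircuitBoard            ┃━━┓       
  ┃ FileV┠─────────────────────────┨  ┃       
  ┏━━━━━━┃   0 1 2 3 4 5 6 7 8     ┃──┨       
  ┃ FileB┃0  [.]          S ─ ·   B┃ ▲┃       
  ┠──────┃                        │┃ █┃       
  ┃> [-] ┃1           · ─ ·       ·┃ ░┃       
  ┃    LI┃                         ┃ ░┃       
  ┃    ro┃2                        ┃ ░┃       
  ┃    [+┃                         ┃ ░┃       
  ┃    [+┃3   G                    ┃ ░┃       
  ┃      ┃                         ┃ ▼┃       
  ┃      ┃4       · ─ ·            ┃━━┛       
  ┃      ┃Cursor: (0,0)            ┃          
  ┃      ┃                         ┃          
  ┃      ┃                         ┃          
  ┗━━━━━━┃                         ┃          
         ┃                         ┃          
         ┗━━━━━━━━━━━━━━━━━━━━━━━━━┛          
                                              
                                              
                                              
                                              


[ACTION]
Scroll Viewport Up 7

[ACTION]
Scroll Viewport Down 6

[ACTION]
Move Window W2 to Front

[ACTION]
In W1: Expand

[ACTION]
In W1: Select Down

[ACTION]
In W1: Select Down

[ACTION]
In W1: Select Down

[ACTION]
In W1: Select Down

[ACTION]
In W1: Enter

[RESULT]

                                              
         ┏━━━━━━━━━━━━━━━━━━━━━━━━━┓          
  ┏━━━━━━┃ CircuitBoard            ┃━━┓       
  ┃ FileV┠─────────────────────────┨  ┃       
  ┏━━━━━━┃   0 1 2 3 4 5 6 7 8     ┃──┨       
  ┃ FileB┃0  [.]          S ─ ·   B┃ ▲┃       
  ┠──────┃                        │┃ █┃       
  ┃  [-] ┃1           · ─ ·       ·┃ ░┃       
  ┃    LI┃                         ┃ ░┃       
  ┃    ro┃2                        ┃ ░┃       
  ┃    [+┃                         ┃ ░┃       
  ┃  > [-┃3   G                    ┃ ░┃       
  ┃      ┃                         ┃ ▼┃       
  ┃      ┃4       · ─ ·            ┃━━┛       
  ┃      ┃Cursor: (0,0)            ┃          
  ┃      ┃                         ┃          
  ┃      ┃                         ┃          
  ┗━━━━━━┃                         ┃          
         ┃                         ┃          
         ┗━━━━━━━━━━━━━━━━━━━━━━━━━┛          
                                              
                                              
                                              
                                              


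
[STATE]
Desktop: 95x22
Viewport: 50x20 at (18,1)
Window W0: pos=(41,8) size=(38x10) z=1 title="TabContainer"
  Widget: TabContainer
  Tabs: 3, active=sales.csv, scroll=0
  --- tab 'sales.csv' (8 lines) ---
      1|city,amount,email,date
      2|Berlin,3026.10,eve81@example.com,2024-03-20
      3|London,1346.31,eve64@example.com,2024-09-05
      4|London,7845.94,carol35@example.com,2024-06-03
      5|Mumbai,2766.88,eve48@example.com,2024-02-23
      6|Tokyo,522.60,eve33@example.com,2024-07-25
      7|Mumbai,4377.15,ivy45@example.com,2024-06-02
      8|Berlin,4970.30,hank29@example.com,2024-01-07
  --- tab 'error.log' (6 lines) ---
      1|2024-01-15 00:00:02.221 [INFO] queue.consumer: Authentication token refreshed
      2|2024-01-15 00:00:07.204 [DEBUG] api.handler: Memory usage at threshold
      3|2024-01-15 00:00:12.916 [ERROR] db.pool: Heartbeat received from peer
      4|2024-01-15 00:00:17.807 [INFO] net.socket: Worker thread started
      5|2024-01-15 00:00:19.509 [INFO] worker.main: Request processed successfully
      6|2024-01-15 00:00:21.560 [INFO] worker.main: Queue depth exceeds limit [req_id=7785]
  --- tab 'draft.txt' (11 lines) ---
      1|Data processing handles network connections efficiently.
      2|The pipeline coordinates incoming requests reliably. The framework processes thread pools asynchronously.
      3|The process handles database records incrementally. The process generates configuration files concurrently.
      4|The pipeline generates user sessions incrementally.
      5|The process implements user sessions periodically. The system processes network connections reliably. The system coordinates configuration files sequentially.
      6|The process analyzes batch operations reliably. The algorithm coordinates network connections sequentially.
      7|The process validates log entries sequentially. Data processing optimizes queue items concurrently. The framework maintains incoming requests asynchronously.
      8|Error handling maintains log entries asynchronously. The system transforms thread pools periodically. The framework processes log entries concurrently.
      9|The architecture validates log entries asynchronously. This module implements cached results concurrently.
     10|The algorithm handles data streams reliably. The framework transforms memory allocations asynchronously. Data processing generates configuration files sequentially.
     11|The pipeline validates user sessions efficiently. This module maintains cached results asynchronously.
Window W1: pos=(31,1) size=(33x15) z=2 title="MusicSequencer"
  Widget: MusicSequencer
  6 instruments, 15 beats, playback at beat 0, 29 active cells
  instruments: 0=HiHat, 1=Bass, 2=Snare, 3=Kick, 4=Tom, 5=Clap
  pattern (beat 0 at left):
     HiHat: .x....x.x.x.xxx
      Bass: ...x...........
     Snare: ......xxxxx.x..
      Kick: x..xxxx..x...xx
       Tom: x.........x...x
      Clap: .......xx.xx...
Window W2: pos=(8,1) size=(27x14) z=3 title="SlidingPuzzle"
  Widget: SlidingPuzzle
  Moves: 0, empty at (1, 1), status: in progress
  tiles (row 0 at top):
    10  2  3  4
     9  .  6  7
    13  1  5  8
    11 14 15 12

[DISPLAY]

━━━━━━━━━━━━━━━━┓━━━━━━━━━━━━━━━━━━━━━━━━━━━━┓    
uzzle           ┃sicSequencer                ┃    
────────────────┨────────────────────────────┨    
─┬────┬────┐    ┃   ▼12345678901234          ┃    
 │  3 │  4 │    ┃Hat·█····█·█·█·███          ┃    
─┼────┼────┤    ┃ass···█···········          ┃    
 │  6 │  7 │    ┃are······█████·█··          ┃    
─┼────┼────┤    ┃ick█··████··█···██          ┃━━━━
 │  5 │  8 │    ┃Tom█·········█···█          ┃    
─┼────┼────┤    ┃lap·······██·██···          ┃────
 │ 15 │ 12 │    ┃                            ┃ │ d
─┴────┴────┘    ┃                            ┃────
                ┃                            ┃    
━━━━━━━━━━━━━━━━┛                            ┃xamp
             ┗━━━━━━━━━━━━━━━━━━━━━━━━━━━━━━━┛xamp
                       ┃London,7845.94,carol35@exa
                       ┗━━━━━━━━━━━━━━━━━━━━━━━━━━
                                                  
                                                  
                                                  


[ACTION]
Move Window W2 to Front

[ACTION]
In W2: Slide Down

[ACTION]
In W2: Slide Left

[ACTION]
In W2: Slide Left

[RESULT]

━━━━━━━━━━━━━━━━┓━━━━━━━━━━━━━━━━━━━━━━━━━━━━┓    
uzzle           ┃sicSequencer                ┃    
────────────────┨────────────────────────────┨    
─┬────┬────┐    ┃   ▼12345678901234          ┃    
 │  4 │    │    ┃Hat·█····█·█·█·███          ┃    
─┼────┼────┤    ┃ass···█···········          ┃    
 │  6 │  7 │    ┃are······█████·█··          ┃    
─┼────┼────┤    ┃ick█··████··█···██          ┃━━━━
 │  5 │  8 │    ┃Tom█·········█···█          ┃    
─┼────┼────┤    ┃lap·······██·██···          ┃────
 │ 15 │ 12 │    ┃                            ┃ │ d
─┴────┴────┘    ┃                            ┃────
                ┃                            ┃    
━━━━━━━━━━━━━━━━┛                            ┃xamp
             ┗━━━━━━━━━━━━━━━━━━━━━━━━━━━━━━━┛xamp
                       ┃London,7845.94,carol35@exa
                       ┗━━━━━━━━━━━━━━━━━━━━━━━━━━
                                                  
                                                  
                                                  


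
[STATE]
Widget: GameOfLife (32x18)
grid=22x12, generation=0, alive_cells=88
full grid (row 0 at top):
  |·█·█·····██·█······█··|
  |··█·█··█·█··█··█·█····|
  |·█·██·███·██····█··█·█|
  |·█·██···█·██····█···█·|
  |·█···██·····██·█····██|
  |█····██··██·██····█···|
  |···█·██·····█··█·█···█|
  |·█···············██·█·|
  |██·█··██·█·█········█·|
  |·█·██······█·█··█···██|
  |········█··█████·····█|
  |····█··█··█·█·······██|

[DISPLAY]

Gen: 0                          
·█·█·····██·█······█··          
··█·█··█·█··█··█·█····          
·█·██·███·██····█··█·█          
·█·██···█·██····█···█·          
·█···██·····██·█····██          
█····██··██·██····█···          
···█·██·····█··█·█···█          
·█···············██·█·          
██·█··██·█·█········█·          
·█·██······█·█··█···██          
········█··█████·····█          
····█··█··█·█·······██          
                                
                                
                                
                                
                                


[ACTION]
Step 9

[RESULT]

Gen: 9                          
·███··················          
█···█·················          
█···█·················          
█···█·················          
█···········███·······          
············█··█······          
···█········█···█·····          
···█············█·····          
█··█··········█··█····          
·███············██····          
·······██·············          
·······██·············          
                                
                                
                                
                                
                                


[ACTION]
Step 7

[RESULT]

Gen: 16                         
·██··········█········          
█·█·········███·······          
██····█····█··██······          
█···█·█···██··········          
██·█·██···█·█···█·····          
███·█······██·········          
····█·······██····█···          
····██·······██···███·          
···············█··█···          
······················          
·███···██·············          
·███···██·············          
                                
                                
                                
                                
                                


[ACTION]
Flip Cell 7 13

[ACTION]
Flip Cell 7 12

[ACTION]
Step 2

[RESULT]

Gen: 18                         
·██·········███·······          
█·█·········█··█······          
···█·██···█·█████·····          
···██·██·██·████······          
·██·█·██··············          
·██·██················          
·█··█············██···          
····██···········███··          
·················██···          
··█···················          
·█·█···██·············          
·······██·············          
                                
                                
                                
                                
                                


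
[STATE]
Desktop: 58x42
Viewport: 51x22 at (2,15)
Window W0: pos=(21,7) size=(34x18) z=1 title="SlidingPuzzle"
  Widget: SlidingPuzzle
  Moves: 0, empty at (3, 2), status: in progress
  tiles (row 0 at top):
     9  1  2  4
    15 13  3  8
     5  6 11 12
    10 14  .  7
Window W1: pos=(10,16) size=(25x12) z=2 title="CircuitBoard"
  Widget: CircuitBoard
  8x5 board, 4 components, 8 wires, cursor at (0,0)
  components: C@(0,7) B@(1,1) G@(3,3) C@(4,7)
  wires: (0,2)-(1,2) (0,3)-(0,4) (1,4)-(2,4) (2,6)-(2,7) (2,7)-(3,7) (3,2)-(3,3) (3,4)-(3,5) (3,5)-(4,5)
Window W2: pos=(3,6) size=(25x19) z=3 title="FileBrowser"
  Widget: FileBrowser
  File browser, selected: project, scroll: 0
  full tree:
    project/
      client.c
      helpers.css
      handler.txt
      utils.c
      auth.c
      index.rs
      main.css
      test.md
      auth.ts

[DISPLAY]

 ┃    index.rs           ┃  6 │ 11 │ 12 │          
 ┃    main.css           ┃━━━━━━┓──┼────┤          
 ┃    test.md            ┃      ┃  │  7 │          
 ┃    auth.ts            ┃──────┨──┴────┘          
 ┃                       ┃7     ┃                  
 ┃                       ┃ ─ ·  ┃                  
 ┃                       ┃      ┃                  
 ┃                       ┃   ·  ┃                  
 ┃                       ┃   │  ┃                  
 ┗━━━━━━━━━━━━━━━━━━━━━━━┛   ·  ┃━━━━━━━━━━━━━━━━━━
        ┃                       ┃                  
        ┃3           · ─ G   · ─┃                  
        ┗━━━━━━━━━━━━━━━━━━━━━━━┛                  
                                                   
                                                   
                                                   
                                                   
                                                   
                                                   
                                                   
                                                   
                                                   


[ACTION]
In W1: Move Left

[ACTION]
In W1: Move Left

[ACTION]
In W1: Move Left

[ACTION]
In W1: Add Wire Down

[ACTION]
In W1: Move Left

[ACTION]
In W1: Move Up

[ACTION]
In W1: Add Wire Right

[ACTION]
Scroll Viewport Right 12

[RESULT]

 index.rs           ┃  6 │ 11 │ 12 │           ┃   
 main.css           ┃━━━━━━┓──┼────┤           ┃   
 test.md            ┃      ┃  │  7 │           ┃   
 auth.ts            ┃──────┨──┴────┘           ┃   
                    ┃7     ┃                   ┃   
                    ┃ ─ ·  ┃                   ┃   
                    ┃      ┃                   ┃   
                    ┃   ·  ┃                   ┃   
                    ┃   │  ┃                   ┃   
━━━━━━━━━━━━━━━━━━━━┛   ·  ┃━━━━━━━━━━━━━━━━━━━┛   
   ┃                       ┃                       
   ┃3           · ─ G   · ─┃                       
   ┗━━━━━━━━━━━━━━━━━━━━━━━┛                       
                                                   
                                                   
                                                   
                                                   
                                                   
                                                   
                                                   
                                                   
                                                   
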